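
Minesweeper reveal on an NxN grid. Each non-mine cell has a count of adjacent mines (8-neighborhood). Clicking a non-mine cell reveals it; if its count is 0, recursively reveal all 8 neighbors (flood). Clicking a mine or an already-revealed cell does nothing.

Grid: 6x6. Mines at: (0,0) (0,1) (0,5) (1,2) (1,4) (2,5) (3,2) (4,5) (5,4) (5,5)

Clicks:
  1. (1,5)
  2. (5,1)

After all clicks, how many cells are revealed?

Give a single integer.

Click 1 (1,5) count=3: revealed 1 new [(1,5)] -> total=1
Click 2 (5,1) count=0: revealed 14 new [(1,0) (1,1) (2,0) (2,1) (3,0) (3,1) (4,0) (4,1) (4,2) (4,3) (5,0) (5,1) (5,2) (5,3)] -> total=15

Answer: 15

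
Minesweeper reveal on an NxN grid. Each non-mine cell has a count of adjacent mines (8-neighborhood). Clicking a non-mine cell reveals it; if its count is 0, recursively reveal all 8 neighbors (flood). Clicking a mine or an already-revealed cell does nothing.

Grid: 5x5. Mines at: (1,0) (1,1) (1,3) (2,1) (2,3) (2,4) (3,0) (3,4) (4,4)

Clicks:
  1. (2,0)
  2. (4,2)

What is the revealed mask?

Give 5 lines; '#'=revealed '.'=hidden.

Click 1 (2,0) count=4: revealed 1 new [(2,0)] -> total=1
Click 2 (4,2) count=0: revealed 6 new [(3,1) (3,2) (3,3) (4,1) (4,2) (4,3)] -> total=7

Answer: .....
.....
#....
.###.
.###.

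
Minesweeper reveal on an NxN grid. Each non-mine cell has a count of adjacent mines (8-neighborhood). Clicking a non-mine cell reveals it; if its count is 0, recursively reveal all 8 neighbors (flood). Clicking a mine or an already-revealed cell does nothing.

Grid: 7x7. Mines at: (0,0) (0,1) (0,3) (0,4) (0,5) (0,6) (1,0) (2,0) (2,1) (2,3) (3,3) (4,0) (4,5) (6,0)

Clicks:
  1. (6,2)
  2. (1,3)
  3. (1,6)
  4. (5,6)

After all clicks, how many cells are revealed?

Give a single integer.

Answer: 18

Derivation:
Click 1 (6,2) count=0: revealed 16 new [(4,1) (4,2) (4,3) (4,4) (5,1) (5,2) (5,3) (5,4) (5,5) (5,6) (6,1) (6,2) (6,3) (6,4) (6,5) (6,6)] -> total=16
Click 2 (1,3) count=3: revealed 1 new [(1,3)] -> total=17
Click 3 (1,6) count=2: revealed 1 new [(1,6)] -> total=18
Click 4 (5,6) count=1: revealed 0 new [(none)] -> total=18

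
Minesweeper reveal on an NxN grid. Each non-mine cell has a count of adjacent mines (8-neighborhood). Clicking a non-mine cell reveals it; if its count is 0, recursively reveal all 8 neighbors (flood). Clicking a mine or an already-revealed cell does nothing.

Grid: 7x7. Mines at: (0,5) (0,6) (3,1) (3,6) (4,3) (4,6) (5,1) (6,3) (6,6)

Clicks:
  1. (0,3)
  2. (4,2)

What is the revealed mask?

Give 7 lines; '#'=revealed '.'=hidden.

Answer: #####..
######.
######.
..####.
..#....
.......
.......

Derivation:
Click 1 (0,3) count=0: revealed 21 new [(0,0) (0,1) (0,2) (0,3) (0,4) (1,0) (1,1) (1,2) (1,3) (1,4) (1,5) (2,0) (2,1) (2,2) (2,3) (2,4) (2,5) (3,2) (3,3) (3,4) (3,5)] -> total=21
Click 2 (4,2) count=3: revealed 1 new [(4,2)] -> total=22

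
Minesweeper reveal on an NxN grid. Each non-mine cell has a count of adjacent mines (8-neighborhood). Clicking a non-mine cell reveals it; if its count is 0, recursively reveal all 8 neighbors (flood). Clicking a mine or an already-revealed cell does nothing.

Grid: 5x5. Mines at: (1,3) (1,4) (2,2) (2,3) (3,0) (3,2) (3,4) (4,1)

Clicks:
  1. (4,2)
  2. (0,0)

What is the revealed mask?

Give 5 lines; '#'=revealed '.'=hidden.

Click 1 (4,2) count=2: revealed 1 new [(4,2)] -> total=1
Click 2 (0,0) count=0: revealed 8 new [(0,0) (0,1) (0,2) (1,0) (1,1) (1,2) (2,0) (2,1)] -> total=9

Answer: ###..
###..
##...
.....
..#..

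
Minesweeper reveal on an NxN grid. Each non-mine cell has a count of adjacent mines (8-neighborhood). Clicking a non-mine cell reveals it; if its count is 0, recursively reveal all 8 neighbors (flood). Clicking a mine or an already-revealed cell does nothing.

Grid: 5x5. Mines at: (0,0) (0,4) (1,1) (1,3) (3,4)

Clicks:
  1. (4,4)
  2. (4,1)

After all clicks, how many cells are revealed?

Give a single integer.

Click 1 (4,4) count=1: revealed 1 new [(4,4)] -> total=1
Click 2 (4,1) count=0: revealed 12 new [(2,0) (2,1) (2,2) (2,3) (3,0) (3,1) (3,2) (3,3) (4,0) (4,1) (4,2) (4,3)] -> total=13

Answer: 13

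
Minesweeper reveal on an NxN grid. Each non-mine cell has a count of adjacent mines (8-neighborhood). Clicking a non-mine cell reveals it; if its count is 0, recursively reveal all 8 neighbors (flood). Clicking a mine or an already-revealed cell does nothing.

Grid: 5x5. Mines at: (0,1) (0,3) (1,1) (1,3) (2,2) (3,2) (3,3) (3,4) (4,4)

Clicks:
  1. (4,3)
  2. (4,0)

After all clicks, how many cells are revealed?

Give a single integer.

Click 1 (4,3) count=4: revealed 1 new [(4,3)] -> total=1
Click 2 (4,0) count=0: revealed 6 new [(2,0) (2,1) (3,0) (3,1) (4,0) (4,1)] -> total=7

Answer: 7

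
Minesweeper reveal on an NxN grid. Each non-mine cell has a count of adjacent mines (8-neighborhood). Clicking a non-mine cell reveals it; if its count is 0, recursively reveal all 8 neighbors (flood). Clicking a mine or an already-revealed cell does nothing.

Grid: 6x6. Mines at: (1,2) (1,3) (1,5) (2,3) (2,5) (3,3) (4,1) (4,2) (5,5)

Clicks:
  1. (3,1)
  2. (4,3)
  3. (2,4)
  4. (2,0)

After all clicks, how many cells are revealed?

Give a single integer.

Click 1 (3,1) count=2: revealed 1 new [(3,1)] -> total=1
Click 2 (4,3) count=2: revealed 1 new [(4,3)] -> total=2
Click 3 (2,4) count=5: revealed 1 new [(2,4)] -> total=3
Click 4 (2,0) count=0: revealed 7 new [(0,0) (0,1) (1,0) (1,1) (2,0) (2,1) (3,0)] -> total=10

Answer: 10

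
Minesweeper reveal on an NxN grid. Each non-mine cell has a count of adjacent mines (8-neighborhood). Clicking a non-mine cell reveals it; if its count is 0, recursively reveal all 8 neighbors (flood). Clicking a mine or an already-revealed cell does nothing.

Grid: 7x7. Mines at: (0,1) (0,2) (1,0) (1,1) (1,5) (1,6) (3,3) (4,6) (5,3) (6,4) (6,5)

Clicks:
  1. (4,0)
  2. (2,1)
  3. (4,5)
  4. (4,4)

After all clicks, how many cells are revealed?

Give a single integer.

Answer: 17

Derivation:
Click 1 (4,0) count=0: revealed 15 new [(2,0) (2,1) (2,2) (3,0) (3,1) (3,2) (4,0) (4,1) (4,2) (5,0) (5,1) (5,2) (6,0) (6,1) (6,2)] -> total=15
Click 2 (2,1) count=2: revealed 0 new [(none)] -> total=15
Click 3 (4,5) count=1: revealed 1 new [(4,5)] -> total=16
Click 4 (4,4) count=2: revealed 1 new [(4,4)] -> total=17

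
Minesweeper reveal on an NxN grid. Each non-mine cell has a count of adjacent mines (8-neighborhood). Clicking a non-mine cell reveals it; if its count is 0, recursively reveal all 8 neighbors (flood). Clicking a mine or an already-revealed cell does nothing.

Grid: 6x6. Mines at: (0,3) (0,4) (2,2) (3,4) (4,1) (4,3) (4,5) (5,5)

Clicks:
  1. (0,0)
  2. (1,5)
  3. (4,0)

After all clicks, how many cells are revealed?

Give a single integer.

Answer: 12

Derivation:
Click 1 (0,0) count=0: revealed 10 new [(0,0) (0,1) (0,2) (1,0) (1,1) (1,2) (2,0) (2,1) (3,0) (3,1)] -> total=10
Click 2 (1,5) count=1: revealed 1 new [(1,5)] -> total=11
Click 3 (4,0) count=1: revealed 1 new [(4,0)] -> total=12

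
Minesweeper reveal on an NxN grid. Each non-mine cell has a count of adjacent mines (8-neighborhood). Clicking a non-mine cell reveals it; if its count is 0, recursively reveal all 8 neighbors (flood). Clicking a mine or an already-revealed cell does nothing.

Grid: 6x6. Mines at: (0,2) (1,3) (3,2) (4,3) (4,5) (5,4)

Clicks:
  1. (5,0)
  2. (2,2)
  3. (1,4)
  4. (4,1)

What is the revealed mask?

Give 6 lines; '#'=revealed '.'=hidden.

Click 1 (5,0) count=0: revealed 14 new [(0,0) (0,1) (1,0) (1,1) (2,0) (2,1) (3,0) (3,1) (4,0) (4,1) (4,2) (5,0) (5,1) (5,2)] -> total=14
Click 2 (2,2) count=2: revealed 1 new [(2,2)] -> total=15
Click 3 (1,4) count=1: revealed 1 new [(1,4)] -> total=16
Click 4 (4,1) count=1: revealed 0 new [(none)] -> total=16

Answer: ##....
##..#.
###...
##....
###...
###...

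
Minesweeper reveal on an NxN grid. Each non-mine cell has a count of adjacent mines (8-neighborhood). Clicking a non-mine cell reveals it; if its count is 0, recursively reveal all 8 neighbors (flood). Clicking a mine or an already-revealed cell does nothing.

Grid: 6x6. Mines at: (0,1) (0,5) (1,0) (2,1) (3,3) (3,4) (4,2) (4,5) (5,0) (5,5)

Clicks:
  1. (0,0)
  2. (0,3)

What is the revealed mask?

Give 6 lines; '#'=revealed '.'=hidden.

Answer: #.###.
..###.
..###.
......
......
......

Derivation:
Click 1 (0,0) count=2: revealed 1 new [(0,0)] -> total=1
Click 2 (0,3) count=0: revealed 9 new [(0,2) (0,3) (0,4) (1,2) (1,3) (1,4) (2,2) (2,3) (2,4)] -> total=10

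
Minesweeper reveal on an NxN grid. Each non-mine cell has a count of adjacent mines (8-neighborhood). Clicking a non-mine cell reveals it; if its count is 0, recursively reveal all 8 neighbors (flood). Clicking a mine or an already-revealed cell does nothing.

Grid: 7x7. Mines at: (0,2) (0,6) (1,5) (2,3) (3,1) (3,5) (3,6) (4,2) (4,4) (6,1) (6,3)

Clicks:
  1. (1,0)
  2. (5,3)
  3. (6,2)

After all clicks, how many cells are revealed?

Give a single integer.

Click 1 (1,0) count=0: revealed 6 new [(0,0) (0,1) (1,0) (1,1) (2,0) (2,1)] -> total=6
Click 2 (5,3) count=3: revealed 1 new [(5,3)] -> total=7
Click 3 (6,2) count=2: revealed 1 new [(6,2)] -> total=8

Answer: 8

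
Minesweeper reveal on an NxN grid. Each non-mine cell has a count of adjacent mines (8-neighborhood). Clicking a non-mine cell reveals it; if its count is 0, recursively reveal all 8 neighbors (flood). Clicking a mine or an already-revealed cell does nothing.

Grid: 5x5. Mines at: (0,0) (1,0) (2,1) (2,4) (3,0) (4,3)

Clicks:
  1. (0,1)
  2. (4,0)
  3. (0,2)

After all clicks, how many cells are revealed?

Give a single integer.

Answer: 9

Derivation:
Click 1 (0,1) count=2: revealed 1 new [(0,1)] -> total=1
Click 2 (4,0) count=1: revealed 1 new [(4,0)] -> total=2
Click 3 (0,2) count=0: revealed 7 new [(0,2) (0,3) (0,4) (1,1) (1,2) (1,3) (1,4)] -> total=9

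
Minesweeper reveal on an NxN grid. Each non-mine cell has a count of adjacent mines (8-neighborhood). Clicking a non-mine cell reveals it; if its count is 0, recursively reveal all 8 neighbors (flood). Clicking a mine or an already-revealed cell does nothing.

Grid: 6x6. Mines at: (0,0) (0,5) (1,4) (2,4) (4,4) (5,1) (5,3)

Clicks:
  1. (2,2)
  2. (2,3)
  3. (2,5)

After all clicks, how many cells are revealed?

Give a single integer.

Answer: 20

Derivation:
Click 1 (2,2) count=0: revealed 19 new [(0,1) (0,2) (0,3) (1,0) (1,1) (1,2) (1,3) (2,0) (2,1) (2,2) (2,3) (3,0) (3,1) (3,2) (3,3) (4,0) (4,1) (4,2) (4,3)] -> total=19
Click 2 (2,3) count=2: revealed 0 new [(none)] -> total=19
Click 3 (2,5) count=2: revealed 1 new [(2,5)] -> total=20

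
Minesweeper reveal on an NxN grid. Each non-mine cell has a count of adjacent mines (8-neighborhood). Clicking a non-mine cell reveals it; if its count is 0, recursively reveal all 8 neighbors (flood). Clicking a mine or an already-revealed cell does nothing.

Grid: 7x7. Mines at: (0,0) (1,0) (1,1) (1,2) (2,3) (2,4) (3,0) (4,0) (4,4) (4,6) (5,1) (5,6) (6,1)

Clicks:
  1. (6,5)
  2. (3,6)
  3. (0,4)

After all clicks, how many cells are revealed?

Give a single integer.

Answer: 13

Derivation:
Click 1 (6,5) count=1: revealed 1 new [(6,5)] -> total=1
Click 2 (3,6) count=1: revealed 1 new [(3,6)] -> total=2
Click 3 (0,4) count=0: revealed 11 new [(0,3) (0,4) (0,5) (0,6) (1,3) (1,4) (1,5) (1,6) (2,5) (2,6) (3,5)] -> total=13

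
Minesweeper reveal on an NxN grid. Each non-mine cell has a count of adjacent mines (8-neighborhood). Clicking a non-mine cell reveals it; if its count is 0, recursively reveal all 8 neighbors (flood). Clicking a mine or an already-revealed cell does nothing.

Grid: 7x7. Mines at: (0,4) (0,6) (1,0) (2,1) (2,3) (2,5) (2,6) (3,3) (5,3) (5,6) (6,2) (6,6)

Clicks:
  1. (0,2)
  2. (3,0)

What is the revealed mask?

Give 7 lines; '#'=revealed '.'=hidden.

Click 1 (0,2) count=0: revealed 6 new [(0,1) (0,2) (0,3) (1,1) (1,2) (1,3)] -> total=6
Click 2 (3,0) count=1: revealed 1 new [(3,0)] -> total=7

Answer: .###...
.###...
.......
#......
.......
.......
.......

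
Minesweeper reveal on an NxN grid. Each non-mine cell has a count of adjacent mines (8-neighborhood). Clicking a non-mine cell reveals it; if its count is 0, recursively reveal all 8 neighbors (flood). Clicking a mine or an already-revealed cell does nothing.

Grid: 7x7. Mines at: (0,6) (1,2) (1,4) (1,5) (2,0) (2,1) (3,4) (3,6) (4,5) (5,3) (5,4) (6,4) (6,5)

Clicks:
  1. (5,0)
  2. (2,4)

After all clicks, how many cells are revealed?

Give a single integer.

Answer: 13

Derivation:
Click 1 (5,0) count=0: revealed 12 new [(3,0) (3,1) (3,2) (4,0) (4,1) (4,2) (5,0) (5,1) (5,2) (6,0) (6,1) (6,2)] -> total=12
Click 2 (2,4) count=3: revealed 1 new [(2,4)] -> total=13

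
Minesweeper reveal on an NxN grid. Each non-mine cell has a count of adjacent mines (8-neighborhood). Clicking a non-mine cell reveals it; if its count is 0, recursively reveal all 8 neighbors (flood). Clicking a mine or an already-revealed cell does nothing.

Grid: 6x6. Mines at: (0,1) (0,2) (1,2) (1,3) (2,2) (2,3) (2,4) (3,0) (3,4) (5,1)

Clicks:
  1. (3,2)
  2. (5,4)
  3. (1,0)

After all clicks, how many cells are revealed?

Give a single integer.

Answer: 10

Derivation:
Click 1 (3,2) count=2: revealed 1 new [(3,2)] -> total=1
Click 2 (5,4) count=0: revealed 8 new [(4,2) (4,3) (4,4) (4,5) (5,2) (5,3) (5,4) (5,5)] -> total=9
Click 3 (1,0) count=1: revealed 1 new [(1,0)] -> total=10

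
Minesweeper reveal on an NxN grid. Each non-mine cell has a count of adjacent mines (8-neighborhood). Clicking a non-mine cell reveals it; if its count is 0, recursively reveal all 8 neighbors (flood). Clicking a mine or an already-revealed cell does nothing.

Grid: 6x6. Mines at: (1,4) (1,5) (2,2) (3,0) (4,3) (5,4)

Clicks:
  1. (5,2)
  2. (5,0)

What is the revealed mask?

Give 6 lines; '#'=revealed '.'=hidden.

Click 1 (5,2) count=1: revealed 1 new [(5,2)] -> total=1
Click 2 (5,0) count=0: revealed 5 new [(4,0) (4,1) (4,2) (5,0) (5,1)] -> total=6

Answer: ......
......
......
......
###...
###...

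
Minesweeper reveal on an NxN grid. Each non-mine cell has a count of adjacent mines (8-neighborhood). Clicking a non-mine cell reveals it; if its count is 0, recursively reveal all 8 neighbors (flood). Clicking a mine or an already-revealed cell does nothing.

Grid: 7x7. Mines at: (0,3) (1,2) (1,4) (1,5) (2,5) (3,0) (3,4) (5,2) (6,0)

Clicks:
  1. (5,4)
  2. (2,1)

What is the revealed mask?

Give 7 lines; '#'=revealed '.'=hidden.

Answer: .......
.......
.#.....
.....##
...####
...####
...####

Derivation:
Click 1 (5,4) count=0: revealed 14 new [(3,5) (3,6) (4,3) (4,4) (4,5) (4,6) (5,3) (5,4) (5,5) (5,6) (6,3) (6,4) (6,5) (6,6)] -> total=14
Click 2 (2,1) count=2: revealed 1 new [(2,1)] -> total=15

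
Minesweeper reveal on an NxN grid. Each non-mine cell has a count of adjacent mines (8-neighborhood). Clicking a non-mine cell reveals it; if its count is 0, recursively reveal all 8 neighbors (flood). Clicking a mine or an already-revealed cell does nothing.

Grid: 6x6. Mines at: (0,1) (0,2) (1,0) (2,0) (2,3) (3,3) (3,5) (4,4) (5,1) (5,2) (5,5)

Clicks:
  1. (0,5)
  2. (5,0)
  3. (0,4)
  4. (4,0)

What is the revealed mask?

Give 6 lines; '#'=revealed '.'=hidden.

Click 1 (0,5) count=0: revealed 8 new [(0,3) (0,4) (0,5) (1,3) (1,4) (1,5) (2,4) (2,5)] -> total=8
Click 2 (5,0) count=1: revealed 1 new [(5,0)] -> total=9
Click 3 (0,4) count=0: revealed 0 new [(none)] -> total=9
Click 4 (4,0) count=1: revealed 1 new [(4,0)] -> total=10

Answer: ...###
...###
....##
......
#.....
#.....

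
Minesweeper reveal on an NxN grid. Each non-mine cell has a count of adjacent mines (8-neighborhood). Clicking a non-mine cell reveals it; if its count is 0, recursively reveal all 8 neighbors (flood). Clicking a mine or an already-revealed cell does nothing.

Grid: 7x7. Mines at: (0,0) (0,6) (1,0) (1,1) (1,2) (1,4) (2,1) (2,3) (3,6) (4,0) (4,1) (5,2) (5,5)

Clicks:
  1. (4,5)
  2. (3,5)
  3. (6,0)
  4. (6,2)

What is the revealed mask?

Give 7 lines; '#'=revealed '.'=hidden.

Answer: .......
.......
.......
.....#.
.....#.
##.....
###....

Derivation:
Click 1 (4,5) count=2: revealed 1 new [(4,5)] -> total=1
Click 2 (3,5) count=1: revealed 1 new [(3,5)] -> total=2
Click 3 (6,0) count=0: revealed 4 new [(5,0) (5,1) (6,0) (6,1)] -> total=6
Click 4 (6,2) count=1: revealed 1 new [(6,2)] -> total=7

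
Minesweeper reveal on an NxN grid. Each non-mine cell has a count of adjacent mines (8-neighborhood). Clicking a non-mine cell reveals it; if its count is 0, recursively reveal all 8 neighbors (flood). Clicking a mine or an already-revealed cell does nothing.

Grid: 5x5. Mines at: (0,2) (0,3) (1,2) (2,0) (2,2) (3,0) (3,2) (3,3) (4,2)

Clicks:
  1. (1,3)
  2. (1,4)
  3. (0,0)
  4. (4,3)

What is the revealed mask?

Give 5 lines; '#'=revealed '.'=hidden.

Click 1 (1,3) count=4: revealed 1 new [(1,3)] -> total=1
Click 2 (1,4) count=1: revealed 1 new [(1,4)] -> total=2
Click 3 (0,0) count=0: revealed 4 new [(0,0) (0,1) (1,0) (1,1)] -> total=6
Click 4 (4,3) count=3: revealed 1 new [(4,3)] -> total=7

Answer: ##...
##.##
.....
.....
...#.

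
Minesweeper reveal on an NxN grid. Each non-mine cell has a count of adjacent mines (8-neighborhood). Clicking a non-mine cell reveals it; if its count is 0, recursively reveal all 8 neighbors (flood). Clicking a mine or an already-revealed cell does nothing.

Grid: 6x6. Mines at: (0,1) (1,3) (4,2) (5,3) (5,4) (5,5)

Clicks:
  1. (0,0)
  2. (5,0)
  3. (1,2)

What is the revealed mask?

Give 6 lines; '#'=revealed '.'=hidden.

Answer: #.....
###...
###...
###...
##....
##....

Derivation:
Click 1 (0,0) count=1: revealed 1 new [(0,0)] -> total=1
Click 2 (5,0) count=0: revealed 13 new [(1,0) (1,1) (1,2) (2,0) (2,1) (2,2) (3,0) (3,1) (3,2) (4,0) (4,1) (5,0) (5,1)] -> total=14
Click 3 (1,2) count=2: revealed 0 new [(none)] -> total=14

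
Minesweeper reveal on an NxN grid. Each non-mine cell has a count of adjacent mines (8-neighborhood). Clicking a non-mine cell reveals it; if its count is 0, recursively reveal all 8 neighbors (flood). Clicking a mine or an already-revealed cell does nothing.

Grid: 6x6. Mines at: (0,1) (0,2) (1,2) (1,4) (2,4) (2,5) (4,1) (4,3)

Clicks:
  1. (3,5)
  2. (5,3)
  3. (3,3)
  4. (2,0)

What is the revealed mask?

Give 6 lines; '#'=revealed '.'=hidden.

Click 1 (3,5) count=2: revealed 1 new [(3,5)] -> total=1
Click 2 (5,3) count=1: revealed 1 new [(5,3)] -> total=2
Click 3 (3,3) count=2: revealed 1 new [(3,3)] -> total=3
Click 4 (2,0) count=0: revealed 6 new [(1,0) (1,1) (2,0) (2,1) (3,0) (3,1)] -> total=9

Answer: ......
##....
##....
##.#.#
......
...#..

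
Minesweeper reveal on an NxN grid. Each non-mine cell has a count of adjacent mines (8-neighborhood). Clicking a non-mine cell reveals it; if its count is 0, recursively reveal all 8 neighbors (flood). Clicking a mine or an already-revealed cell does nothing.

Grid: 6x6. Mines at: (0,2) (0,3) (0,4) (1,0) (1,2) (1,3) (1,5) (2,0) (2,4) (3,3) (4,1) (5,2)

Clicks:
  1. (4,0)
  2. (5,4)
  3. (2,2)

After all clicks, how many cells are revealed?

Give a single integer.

Answer: 10

Derivation:
Click 1 (4,0) count=1: revealed 1 new [(4,0)] -> total=1
Click 2 (5,4) count=0: revealed 8 new [(3,4) (3,5) (4,3) (4,4) (4,5) (5,3) (5,4) (5,5)] -> total=9
Click 3 (2,2) count=3: revealed 1 new [(2,2)] -> total=10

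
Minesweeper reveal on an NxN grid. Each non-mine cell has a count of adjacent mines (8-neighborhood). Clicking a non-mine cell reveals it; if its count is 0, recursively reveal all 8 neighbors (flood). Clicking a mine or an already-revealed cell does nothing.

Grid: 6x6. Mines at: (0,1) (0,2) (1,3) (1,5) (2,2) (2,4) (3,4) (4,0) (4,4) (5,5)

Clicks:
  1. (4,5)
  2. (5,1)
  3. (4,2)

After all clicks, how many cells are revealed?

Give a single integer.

Answer: 10

Derivation:
Click 1 (4,5) count=3: revealed 1 new [(4,5)] -> total=1
Click 2 (5,1) count=1: revealed 1 new [(5,1)] -> total=2
Click 3 (4,2) count=0: revealed 8 new [(3,1) (3,2) (3,3) (4,1) (4,2) (4,3) (5,2) (5,3)] -> total=10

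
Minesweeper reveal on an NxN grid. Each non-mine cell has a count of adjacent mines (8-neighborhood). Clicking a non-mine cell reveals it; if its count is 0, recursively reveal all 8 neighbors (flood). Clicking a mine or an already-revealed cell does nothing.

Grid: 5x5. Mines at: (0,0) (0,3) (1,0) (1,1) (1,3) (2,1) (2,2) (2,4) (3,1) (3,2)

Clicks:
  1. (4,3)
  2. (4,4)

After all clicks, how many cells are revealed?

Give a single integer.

Click 1 (4,3) count=1: revealed 1 new [(4,3)] -> total=1
Click 2 (4,4) count=0: revealed 3 new [(3,3) (3,4) (4,4)] -> total=4

Answer: 4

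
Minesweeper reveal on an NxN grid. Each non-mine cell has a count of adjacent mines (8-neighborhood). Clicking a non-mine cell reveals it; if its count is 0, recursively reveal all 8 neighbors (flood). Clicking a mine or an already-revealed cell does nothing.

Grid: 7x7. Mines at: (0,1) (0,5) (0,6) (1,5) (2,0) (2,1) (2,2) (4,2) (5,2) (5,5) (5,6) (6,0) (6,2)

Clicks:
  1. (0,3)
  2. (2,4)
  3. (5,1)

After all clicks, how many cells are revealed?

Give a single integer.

Click 1 (0,3) count=0: revealed 6 new [(0,2) (0,3) (0,4) (1,2) (1,3) (1,4)] -> total=6
Click 2 (2,4) count=1: revealed 1 new [(2,4)] -> total=7
Click 3 (5,1) count=4: revealed 1 new [(5,1)] -> total=8

Answer: 8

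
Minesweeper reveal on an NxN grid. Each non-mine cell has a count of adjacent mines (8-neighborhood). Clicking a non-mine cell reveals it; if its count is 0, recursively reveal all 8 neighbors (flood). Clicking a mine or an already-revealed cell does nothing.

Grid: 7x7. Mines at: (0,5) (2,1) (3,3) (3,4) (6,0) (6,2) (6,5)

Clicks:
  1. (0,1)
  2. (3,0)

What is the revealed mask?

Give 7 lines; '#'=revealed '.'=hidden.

Answer: #####..
#####..
..###..
#......
.......
.......
.......

Derivation:
Click 1 (0,1) count=0: revealed 13 new [(0,0) (0,1) (0,2) (0,3) (0,4) (1,0) (1,1) (1,2) (1,3) (1,4) (2,2) (2,3) (2,4)] -> total=13
Click 2 (3,0) count=1: revealed 1 new [(3,0)] -> total=14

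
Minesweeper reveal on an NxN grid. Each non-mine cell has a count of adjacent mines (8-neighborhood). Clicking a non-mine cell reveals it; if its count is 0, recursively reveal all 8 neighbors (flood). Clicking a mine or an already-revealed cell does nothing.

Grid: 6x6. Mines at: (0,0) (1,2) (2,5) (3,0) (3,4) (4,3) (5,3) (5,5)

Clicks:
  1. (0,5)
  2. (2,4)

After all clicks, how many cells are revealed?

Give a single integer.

Click 1 (0,5) count=0: revealed 6 new [(0,3) (0,4) (0,5) (1,3) (1,4) (1,5)] -> total=6
Click 2 (2,4) count=2: revealed 1 new [(2,4)] -> total=7

Answer: 7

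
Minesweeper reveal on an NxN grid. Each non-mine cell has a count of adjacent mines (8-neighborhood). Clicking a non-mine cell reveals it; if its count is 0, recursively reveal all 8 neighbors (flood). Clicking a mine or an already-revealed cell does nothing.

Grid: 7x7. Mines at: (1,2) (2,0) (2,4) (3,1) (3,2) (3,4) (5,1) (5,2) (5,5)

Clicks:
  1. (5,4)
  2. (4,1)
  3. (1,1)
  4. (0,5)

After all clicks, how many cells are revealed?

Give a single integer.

Click 1 (5,4) count=1: revealed 1 new [(5,4)] -> total=1
Click 2 (4,1) count=4: revealed 1 new [(4,1)] -> total=2
Click 3 (1,1) count=2: revealed 1 new [(1,1)] -> total=3
Click 4 (0,5) count=0: revealed 14 new [(0,3) (0,4) (0,5) (0,6) (1,3) (1,4) (1,5) (1,6) (2,5) (2,6) (3,5) (3,6) (4,5) (4,6)] -> total=17

Answer: 17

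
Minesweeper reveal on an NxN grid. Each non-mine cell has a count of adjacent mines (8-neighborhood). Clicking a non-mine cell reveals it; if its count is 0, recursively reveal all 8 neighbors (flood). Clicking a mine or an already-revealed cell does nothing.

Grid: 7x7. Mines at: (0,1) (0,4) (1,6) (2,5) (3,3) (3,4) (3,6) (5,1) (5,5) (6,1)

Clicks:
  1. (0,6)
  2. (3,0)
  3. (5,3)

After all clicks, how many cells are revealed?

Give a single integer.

Click 1 (0,6) count=1: revealed 1 new [(0,6)] -> total=1
Click 2 (3,0) count=0: revealed 12 new [(1,0) (1,1) (1,2) (2,0) (2,1) (2,2) (3,0) (3,1) (3,2) (4,0) (4,1) (4,2)] -> total=13
Click 3 (5,3) count=0: revealed 8 new [(4,3) (4,4) (5,2) (5,3) (5,4) (6,2) (6,3) (6,4)] -> total=21

Answer: 21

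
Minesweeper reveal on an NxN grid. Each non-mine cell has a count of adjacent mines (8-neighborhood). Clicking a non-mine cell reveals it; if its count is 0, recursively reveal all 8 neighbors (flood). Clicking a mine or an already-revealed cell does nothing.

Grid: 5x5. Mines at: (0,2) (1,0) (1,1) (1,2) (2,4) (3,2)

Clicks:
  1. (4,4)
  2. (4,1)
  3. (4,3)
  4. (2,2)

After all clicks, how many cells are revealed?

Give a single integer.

Click 1 (4,4) count=0: revealed 4 new [(3,3) (3,4) (4,3) (4,4)] -> total=4
Click 2 (4,1) count=1: revealed 1 new [(4,1)] -> total=5
Click 3 (4,3) count=1: revealed 0 new [(none)] -> total=5
Click 4 (2,2) count=3: revealed 1 new [(2,2)] -> total=6

Answer: 6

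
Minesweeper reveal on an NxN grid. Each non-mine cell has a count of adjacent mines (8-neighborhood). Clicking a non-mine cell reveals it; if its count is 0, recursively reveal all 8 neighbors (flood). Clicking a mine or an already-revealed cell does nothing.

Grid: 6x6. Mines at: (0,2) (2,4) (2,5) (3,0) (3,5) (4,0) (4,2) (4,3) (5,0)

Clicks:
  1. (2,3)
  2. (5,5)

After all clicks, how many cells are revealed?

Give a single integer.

Click 1 (2,3) count=1: revealed 1 new [(2,3)] -> total=1
Click 2 (5,5) count=0: revealed 4 new [(4,4) (4,5) (5,4) (5,5)] -> total=5

Answer: 5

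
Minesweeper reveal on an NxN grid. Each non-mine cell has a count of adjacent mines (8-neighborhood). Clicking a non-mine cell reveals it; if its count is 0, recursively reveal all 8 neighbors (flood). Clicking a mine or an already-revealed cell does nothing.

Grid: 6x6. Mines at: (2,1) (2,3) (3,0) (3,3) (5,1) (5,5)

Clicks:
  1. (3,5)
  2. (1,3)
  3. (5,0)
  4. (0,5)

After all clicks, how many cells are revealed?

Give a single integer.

Click 1 (3,5) count=0: revealed 18 new [(0,0) (0,1) (0,2) (0,3) (0,4) (0,5) (1,0) (1,1) (1,2) (1,3) (1,4) (1,5) (2,4) (2,5) (3,4) (3,5) (4,4) (4,5)] -> total=18
Click 2 (1,3) count=1: revealed 0 new [(none)] -> total=18
Click 3 (5,0) count=1: revealed 1 new [(5,0)] -> total=19
Click 4 (0,5) count=0: revealed 0 new [(none)] -> total=19

Answer: 19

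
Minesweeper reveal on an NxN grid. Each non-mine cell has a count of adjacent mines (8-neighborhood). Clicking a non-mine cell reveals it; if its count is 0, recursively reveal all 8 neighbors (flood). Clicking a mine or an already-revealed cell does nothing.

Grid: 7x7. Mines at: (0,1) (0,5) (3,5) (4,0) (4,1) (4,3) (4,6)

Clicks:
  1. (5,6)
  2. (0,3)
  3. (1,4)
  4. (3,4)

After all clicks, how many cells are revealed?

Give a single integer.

Click 1 (5,6) count=1: revealed 1 new [(5,6)] -> total=1
Click 2 (0,3) count=0: revealed 18 new [(0,2) (0,3) (0,4) (1,0) (1,1) (1,2) (1,3) (1,4) (2,0) (2,1) (2,2) (2,3) (2,4) (3,0) (3,1) (3,2) (3,3) (3,4)] -> total=19
Click 3 (1,4) count=1: revealed 0 new [(none)] -> total=19
Click 4 (3,4) count=2: revealed 0 new [(none)] -> total=19

Answer: 19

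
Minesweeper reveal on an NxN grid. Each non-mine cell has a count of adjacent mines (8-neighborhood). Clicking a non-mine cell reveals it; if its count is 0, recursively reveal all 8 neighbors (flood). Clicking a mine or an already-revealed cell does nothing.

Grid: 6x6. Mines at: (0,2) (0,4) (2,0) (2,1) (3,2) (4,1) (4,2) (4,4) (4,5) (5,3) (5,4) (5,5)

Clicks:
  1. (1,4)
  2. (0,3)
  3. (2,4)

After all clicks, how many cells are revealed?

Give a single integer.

Click 1 (1,4) count=1: revealed 1 new [(1,4)] -> total=1
Click 2 (0,3) count=2: revealed 1 new [(0,3)] -> total=2
Click 3 (2,4) count=0: revealed 8 new [(1,3) (1,5) (2,3) (2,4) (2,5) (3,3) (3,4) (3,5)] -> total=10

Answer: 10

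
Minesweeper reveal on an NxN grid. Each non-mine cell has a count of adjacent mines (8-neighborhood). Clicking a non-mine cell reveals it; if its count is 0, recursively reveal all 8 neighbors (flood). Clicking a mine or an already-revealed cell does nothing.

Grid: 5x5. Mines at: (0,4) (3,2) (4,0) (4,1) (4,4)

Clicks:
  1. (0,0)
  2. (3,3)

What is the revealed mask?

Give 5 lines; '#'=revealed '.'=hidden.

Answer: ####.
####.
####.
##.#.
.....

Derivation:
Click 1 (0,0) count=0: revealed 14 new [(0,0) (0,1) (0,2) (0,3) (1,0) (1,1) (1,2) (1,3) (2,0) (2,1) (2,2) (2,3) (3,0) (3,1)] -> total=14
Click 2 (3,3) count=2: revealed 1 new [(3,3)] -> total=15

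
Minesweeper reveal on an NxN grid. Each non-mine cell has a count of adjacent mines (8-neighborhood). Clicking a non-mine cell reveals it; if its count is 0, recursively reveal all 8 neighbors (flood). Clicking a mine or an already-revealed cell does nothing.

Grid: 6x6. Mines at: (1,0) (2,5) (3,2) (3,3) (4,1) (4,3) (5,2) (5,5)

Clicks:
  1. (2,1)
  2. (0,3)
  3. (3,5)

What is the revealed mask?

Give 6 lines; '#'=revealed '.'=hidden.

Answer: .#####
.#####
.####.
.....#
......
......

Derivation:
Click 1 (2,1) count=2: revealed 1 new [(2,1)] -> total=1
Click 2 (0,3) count=0: revealed 13 new [(0,1) (0,2) (0,3) (0,4) (0,5) (1,1) (1,2) (1,3) (1,4) (1,5) (2,2) (2,3) (2,4)] -> total=14
Click 3 (3,5) count=1: revealed 1 new [(3,5)] -> total=15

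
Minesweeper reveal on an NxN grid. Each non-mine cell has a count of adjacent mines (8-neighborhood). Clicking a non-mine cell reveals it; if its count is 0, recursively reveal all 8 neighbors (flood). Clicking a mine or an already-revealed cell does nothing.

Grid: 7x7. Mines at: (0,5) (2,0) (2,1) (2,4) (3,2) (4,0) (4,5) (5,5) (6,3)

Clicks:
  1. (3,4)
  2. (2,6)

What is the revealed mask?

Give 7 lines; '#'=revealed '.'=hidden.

Click 1 (3,4) count=2: revealed 1 new [(3,4)] -> total=1
Click 2 (2,6) count=0: revealed 6 new [(1,5) (1,6) (2,5) (2,6) (3,5) (3,6)] -> total=7

Answer: .......
.....##
.....##
....###
.......
.......
.......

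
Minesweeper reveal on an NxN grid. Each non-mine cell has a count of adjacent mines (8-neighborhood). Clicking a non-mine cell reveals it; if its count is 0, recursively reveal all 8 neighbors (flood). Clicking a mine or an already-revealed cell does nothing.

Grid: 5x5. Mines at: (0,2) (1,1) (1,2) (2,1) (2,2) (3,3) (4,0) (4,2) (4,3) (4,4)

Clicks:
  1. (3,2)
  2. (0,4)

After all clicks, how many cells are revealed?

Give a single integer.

Answer: 7

Derivation:
Click 1 (3,2) count=5: revealed 1 new [(3,2)] -> total=1
Click 2 (0,4) count=0: revealed 6 new [(0,3) (0,4) (1,3) (1,4) (2,3) (2,4)] -> total=7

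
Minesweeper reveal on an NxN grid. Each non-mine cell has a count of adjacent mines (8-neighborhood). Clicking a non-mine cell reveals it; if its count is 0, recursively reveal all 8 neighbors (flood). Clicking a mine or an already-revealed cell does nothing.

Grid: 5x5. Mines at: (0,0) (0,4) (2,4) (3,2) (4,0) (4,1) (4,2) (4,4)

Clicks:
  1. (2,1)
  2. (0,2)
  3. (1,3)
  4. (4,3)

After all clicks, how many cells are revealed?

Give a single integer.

Answer: 10

Derivation:
Click 1 (2,1) count=1: revealed 1 new [(2,1)] -> total=1
Click 2 (0,2) count=0: revealed 8 new [(0,1) (0,2) (0,3) (1,1) (1,2) (1,3) (2,2) (2,3)] -> total=9
Click 3 (1,3) count=2: revealed 0 new [(none)] -> total=9
Click 4 (4,3) count=3: revealed 1 new [(4,3)] -> total=10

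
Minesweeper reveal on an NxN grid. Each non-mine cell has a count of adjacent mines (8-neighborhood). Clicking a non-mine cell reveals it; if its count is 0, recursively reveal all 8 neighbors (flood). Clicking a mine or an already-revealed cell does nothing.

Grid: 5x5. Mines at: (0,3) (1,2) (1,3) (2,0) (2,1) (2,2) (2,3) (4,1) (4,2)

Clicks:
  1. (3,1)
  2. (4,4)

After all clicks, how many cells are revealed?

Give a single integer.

Click 1 (3,1) count=5: revealed 1 new [(3,1)] -> total=1
Click 2 (4,4) count=0: revealed 4 new [(3,3) (3,4) (4,3) (4,4)] -> total=5

Answer: 5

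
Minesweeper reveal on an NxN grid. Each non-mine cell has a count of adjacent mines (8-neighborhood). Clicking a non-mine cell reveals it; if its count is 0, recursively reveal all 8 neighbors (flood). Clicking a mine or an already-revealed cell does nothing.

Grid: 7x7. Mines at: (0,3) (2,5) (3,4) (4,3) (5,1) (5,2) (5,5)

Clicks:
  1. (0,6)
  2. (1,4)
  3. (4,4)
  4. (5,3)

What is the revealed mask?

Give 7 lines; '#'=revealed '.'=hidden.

Answer: ....###
....###
.......
.......
....#..
...#...
.......

Derivation:
Click 1 (0,6) count=0: revealed 6 new [(0,4) (0,5) (0,6) (1,4) (1,5) (1,6)] -> total=6
Click 2 (1,4) count=2: revealed 0 new [(none)] -> total=6
Click 3 (4,4) count=3: revealed 1 new [(4,4)] -> total=7
Click 4 (5,3) count=2: revealed 1 new [(5,3)] -> total=8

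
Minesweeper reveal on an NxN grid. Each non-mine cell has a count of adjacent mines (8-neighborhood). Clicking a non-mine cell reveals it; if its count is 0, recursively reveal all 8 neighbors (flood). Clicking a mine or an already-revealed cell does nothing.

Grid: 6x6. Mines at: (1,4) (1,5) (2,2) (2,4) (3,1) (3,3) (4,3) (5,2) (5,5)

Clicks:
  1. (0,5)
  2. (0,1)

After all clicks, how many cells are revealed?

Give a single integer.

Answer: 11

Derivation:
Click 1 (0,5) count=2: revealed 1 new [(0,5)] -> total=1
Click 2 (0,1) count=0: revealed 10 new [(0,0) (0,1) (0,2) (0,3) (1,0) (1,1) (1,2) (1,3) (2,0) (2,1)] -> total=11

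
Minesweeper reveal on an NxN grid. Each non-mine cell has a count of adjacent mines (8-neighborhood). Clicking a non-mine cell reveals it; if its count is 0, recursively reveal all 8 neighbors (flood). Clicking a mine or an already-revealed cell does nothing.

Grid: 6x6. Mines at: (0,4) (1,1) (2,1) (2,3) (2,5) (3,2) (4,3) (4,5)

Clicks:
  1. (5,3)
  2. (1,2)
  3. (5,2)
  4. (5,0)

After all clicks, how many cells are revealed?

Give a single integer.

Answer: 10

Derivation:
Click 1 (5,3) count=1: revealed 1 new [(5,3)] -> total=1
Click 2 (1,2) count=3: revealed 1 new [(1,2)] -> total=2
Click 3 (5,2) count=1: revealed 1 new [(5,2)] -> total=3
Click 4 (5,0) count=0: revealed 7 new [(3,0) (3,1) (4,0) (4,1) (4,2) (5,0) (5,1)] -> total=10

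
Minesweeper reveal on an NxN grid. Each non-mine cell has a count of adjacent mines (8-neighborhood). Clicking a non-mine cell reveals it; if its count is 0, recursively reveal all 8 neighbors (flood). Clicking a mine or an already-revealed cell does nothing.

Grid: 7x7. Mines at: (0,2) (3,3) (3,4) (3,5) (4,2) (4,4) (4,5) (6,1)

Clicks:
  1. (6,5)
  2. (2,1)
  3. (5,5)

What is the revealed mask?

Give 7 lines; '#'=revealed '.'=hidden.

Click 1 (6,5) count=0: revealed 10 new [(5,2) (5,3) (5,4) (5,5) (5,6) (6,2) (6,3) (6,4) (6,5) (6,6)] -> total=10
Click 2 (2,1) count=0: revealed 15 new [(0,0) (0,1) (1,0) (1,1) (1,2) (2,0) (2,1) (2,2) (3,0) (3,1) (3,2) (4,0) (4,1) (5,0) (5,1)] -> total=25
Click 3 (5,5) count=2: revealed 0 new [(none)] -> total=25

Answer: ##.....
###....
###....
###....
##.....
#######
..#####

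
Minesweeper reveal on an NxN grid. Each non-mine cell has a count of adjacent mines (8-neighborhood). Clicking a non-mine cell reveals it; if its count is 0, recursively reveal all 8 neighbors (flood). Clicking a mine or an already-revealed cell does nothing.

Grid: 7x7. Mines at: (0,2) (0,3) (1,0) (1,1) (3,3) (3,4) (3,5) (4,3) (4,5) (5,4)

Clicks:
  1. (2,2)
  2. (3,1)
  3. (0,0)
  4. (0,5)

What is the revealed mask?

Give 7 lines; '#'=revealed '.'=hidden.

Click 1 (2,2) count=2: revealed 1 new [(2,2)] -> total=1
Click 2 (3,1) count=0: revealed 16 new [(2,0) (2,1) (3,0) (3,1) (3,2) (4,0) (4,1) (4,2) (5,0) (5,1) (5,2) (5,3) (6,0) (6,1) (6,2) (6,3)] -> total=17
Click 3 (0,0) count=2: revealed 1 new [(0,0)] -> total=18
Click 4 (0,5) count=0: revealed 9 new [(0,4) (0,5) (0,6) (1,4) (1,5) (1,6) (2,4) (2,5) (2,6)] -> total=27

Answer: #...###
....###
###.###
###....
###....
####...
####...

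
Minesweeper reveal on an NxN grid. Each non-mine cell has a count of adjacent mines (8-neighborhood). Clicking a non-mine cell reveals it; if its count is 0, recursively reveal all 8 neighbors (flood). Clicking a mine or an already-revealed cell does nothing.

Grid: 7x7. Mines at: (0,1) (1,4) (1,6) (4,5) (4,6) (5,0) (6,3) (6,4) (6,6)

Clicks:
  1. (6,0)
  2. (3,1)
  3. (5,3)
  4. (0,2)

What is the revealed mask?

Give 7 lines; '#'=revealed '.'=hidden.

Answer: ..#....
####...
#####..
#####..
#####..
.####..
#......

Derivation:
Click 1 (6,0) count=1: revealed 1 new [(6,0)] -> total=1
Click 2 (3,1) count=0: revealed 23 new [(1,0) (1,1) (1,2) (1,3) (2,0) (2,1) (2,2) (2,3) (2,4) (3,0) (3,1) (3,2) (3,3) (3,4) (4,0) (4,1) (4,2) (4,3) (4,4) (5,1) (5,2) (5,3) (5,4)] -> total=24
Click 3 (5,3) count=2: revealed 0 new [(none)] -> total=24
Click 4 (0,2) count=1: revealed 1 new [(0,2)] -> total=25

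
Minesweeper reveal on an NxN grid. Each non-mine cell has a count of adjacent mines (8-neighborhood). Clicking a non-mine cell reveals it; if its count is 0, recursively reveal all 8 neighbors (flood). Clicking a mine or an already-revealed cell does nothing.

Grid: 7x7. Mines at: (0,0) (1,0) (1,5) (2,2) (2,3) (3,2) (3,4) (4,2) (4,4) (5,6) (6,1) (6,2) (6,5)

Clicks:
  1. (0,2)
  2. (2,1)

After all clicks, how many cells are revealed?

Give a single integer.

Click 1 (0,2) count=0: revealed 8 new [(0,1) (0,2) (0,3) (0,4) (1,1) (1,2) (1,3) (1,4)] -> total=8
Click 2 (2,1) count=3: revealed 1 new [(2,1)] -> total=9

Answer: 9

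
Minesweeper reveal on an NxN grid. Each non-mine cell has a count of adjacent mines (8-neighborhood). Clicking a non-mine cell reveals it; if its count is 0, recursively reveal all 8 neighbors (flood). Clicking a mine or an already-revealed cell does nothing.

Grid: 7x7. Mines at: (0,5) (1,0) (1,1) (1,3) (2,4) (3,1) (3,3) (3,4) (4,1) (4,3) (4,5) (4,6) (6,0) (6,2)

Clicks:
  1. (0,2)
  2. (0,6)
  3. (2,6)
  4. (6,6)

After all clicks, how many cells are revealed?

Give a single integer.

Answer: 16

Derivation:
Click 1 (0,2) count=2: revealed 1 new [(0,2)] -> total=1
Click 2 (0,6) count=1: revealed 1 new [(0,6)] -> total=2
Click 3 (2,6) count=0: revealed 6 new [(1,5) (1,6) (2,5) (2,6) (3,5) (3,6)] -> total=8
Click 4 (6,6) count=0: revealed 8 new [(5,3) (5,4) (5,5) (5,6) (6,3) (6,4) (6,5) (6,6)] -> total=16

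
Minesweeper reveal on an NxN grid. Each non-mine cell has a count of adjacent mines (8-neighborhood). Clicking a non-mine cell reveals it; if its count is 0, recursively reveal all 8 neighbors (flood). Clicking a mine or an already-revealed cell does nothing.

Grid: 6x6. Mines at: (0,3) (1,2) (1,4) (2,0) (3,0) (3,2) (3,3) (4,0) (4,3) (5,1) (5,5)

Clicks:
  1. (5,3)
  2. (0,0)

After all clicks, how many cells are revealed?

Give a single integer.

Answer: 5

Derivation:
Click 1 (5,3) count=1: revealed 1 new [(5,3)] -> total=1
Click 2 (0,0) count=0: revealed 4 new [(0,0) (0,1) (1,0) (1,1)] -> total=5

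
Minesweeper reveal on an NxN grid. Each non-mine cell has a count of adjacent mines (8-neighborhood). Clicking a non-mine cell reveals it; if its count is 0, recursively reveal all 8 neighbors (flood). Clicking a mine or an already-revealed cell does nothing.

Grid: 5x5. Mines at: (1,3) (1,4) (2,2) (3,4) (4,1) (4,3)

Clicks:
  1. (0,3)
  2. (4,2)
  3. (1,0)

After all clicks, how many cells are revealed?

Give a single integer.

Answer: 12

Derivation:
Click 1 (0,3) count=2: revealed 1 new [(0,3)] -> total=1
Click 2 (4,2) count=2: revealed 1 new [(4,2)] -> total=2
Click 3 (1,0) count=0: revealed 10 new [(0,0) (0,1) (0,2) (1,0) (1,1) (1,2) (2,0) (2,1) (3,0) (3,1)] -> total=12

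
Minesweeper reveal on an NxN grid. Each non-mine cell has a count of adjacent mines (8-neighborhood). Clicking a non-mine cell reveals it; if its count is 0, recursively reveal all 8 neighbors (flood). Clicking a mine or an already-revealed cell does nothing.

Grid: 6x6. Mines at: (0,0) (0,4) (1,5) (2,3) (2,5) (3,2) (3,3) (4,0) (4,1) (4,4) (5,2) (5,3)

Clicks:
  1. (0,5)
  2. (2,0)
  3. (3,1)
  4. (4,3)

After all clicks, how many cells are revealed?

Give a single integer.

Answer: 8

Derivation:
Click 1 (0,5) count=2: revealed 1 new [(0,5)] -> total=1
Click 2 (2,0) count=0: revealed 6 new [(1,0) (1,1) (2,0) (2,1) (3,0) (3,1)] -> total=7
Click 3 (3,1) count=3: revealed 0 new [(none)] -> total=7
Click 4 (4,3) count=5: revealed 1 new [(4,3)] -> total=8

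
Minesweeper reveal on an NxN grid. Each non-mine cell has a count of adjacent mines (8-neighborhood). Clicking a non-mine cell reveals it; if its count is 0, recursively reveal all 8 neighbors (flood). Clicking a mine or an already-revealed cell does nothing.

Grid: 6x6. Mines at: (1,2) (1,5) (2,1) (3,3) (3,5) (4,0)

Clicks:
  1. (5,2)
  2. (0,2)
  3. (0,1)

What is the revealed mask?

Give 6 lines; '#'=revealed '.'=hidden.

Answer: .##...
......
......
......
.#####
.#####

Derivation:
Click 1 (5,2) count=0: revealed 10 new [(4,1) (4,2) (4,3) (4,4) (4,5) (5,1) (5,2) (5,3) (5,4) (5,5)] -> total=10
Click 2 (0,2) count=1: revealed 1 new [(0,2)] -> total=11
Click 3 (0,1) count=1: revealed 1 new [(0,1)] -> total=12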